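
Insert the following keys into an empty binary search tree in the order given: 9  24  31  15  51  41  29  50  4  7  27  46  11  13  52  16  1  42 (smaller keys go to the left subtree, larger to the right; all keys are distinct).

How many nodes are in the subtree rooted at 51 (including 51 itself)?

Insert 9: tree is empty, so 9 becomes the root.
Insert 24: 24 > 9 → go right. Place as right child of 9.
Insert 31: 31 > 9 → go right; 31 > 24 → go right. Place as right child of 24.
Insert 15: 15 > 9 → go right; 15 < 24 → go left. Place as left child of 24.
Insert 51: 51 > 9 → go right; 51 > 24 → go right; 51 > 31 → go right. Place as right child of 31.
Insert 41: 41 > 9 → go right; 41 > 24 → go right; 41 > 31 → go right; 41 < 51 → go left. Place as left child of 51.
Insert 29: 29 > 9 → go right; 29 > 24 → go right; 29 < 31 → go left. Place as left child of 31.
Insert 50: 50 > 9 → go right; 50 > 24 → go right; 50 > 31 → go right; 50 < 51 → go left; 50 > 41 → go right. Place as right child of 41.
Insert 4: 4 < 9 → go left. Place as left child of 9.
Insert 7: 7 < 9 → go left; 7 > 4 → go right. Place as right child of 4.
Insert 27: 27 > 9 → go right; 27 > 24 → go right; 27 < 31 → go left; 27 < 29 → go left. Place as left child of 29.
Insert 46: 46 > 9 → go right; 46 > 24 → go right; 46 > 31 → go right; 46 < 51 → go left; 46 > 41 → go right; 46 < 50 → go left. Place as left child of 50.
Insert 11: 11 > 9 → go right; 11 < 24 → go left; 11 < 15 → go left. Place as left child of 15.
Insert 13: 13 > 9 → go right; 13 < 24 → go left; 13 < 15 → go left; 13 > 11 → go right. Place as right child of 11.
Insert 52: 52 > 9 → go right; 52 > 24 → go right; 52 > 31 → go right; 52 > 51 → go right. Place as right child of 51.
Insert 16: 16 > 9 → go right; 16 < 24 → go left; 16 > 15 → go right. Place as right child of 15.
Insert 1: 1 < 9 → go left; 1 < 4 → go left. Place as left child of 4.
Insert 42: 42 > 9 → go right; 42 > 24 → go right; 42 > 31 → go right; 42 < 51 → go left; 42 > 41 → go right; 42 < 50 → go left; 42 < 46 → go left. Place as left child of 46.

Subtree rooted at 51 contains: 51, 41, 50, 46, 42, 52 — 6 nodes.

6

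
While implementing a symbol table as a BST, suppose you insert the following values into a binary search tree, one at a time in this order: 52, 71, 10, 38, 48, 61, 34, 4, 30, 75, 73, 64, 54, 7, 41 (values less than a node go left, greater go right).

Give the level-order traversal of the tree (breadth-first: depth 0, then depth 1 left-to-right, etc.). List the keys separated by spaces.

52 10 71 4 38 61 75 7 34 48 54 64 73 30 41

Resulting structure (node: left, right):
  52: L=10, R=71
  71: L=61, R=75
  10: L=4, R=38
  38: L=34, R=48
  48: L=41, R=–
  61: L=54, R=64
  34: L=30, R=–
  4: L=–, R=7
  30: L=–, R=–
  75: L=73, R=–
  73: L=–, R=–
  64: L=–, R=–
  54: L=–, R=–
  7: L=–, R=–
  41: L=–, R=–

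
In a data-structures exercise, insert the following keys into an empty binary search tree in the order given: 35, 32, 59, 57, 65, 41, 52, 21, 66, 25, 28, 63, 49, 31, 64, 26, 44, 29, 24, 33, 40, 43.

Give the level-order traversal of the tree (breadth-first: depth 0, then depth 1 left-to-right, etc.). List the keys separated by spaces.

35: root
32: left child of 35 (depth 1)
59: right child of 35 (depth 1)
57: left child of 59 (depth 2)
65: right child of 59 (depth 2)
41: left child of 57 (depth 3)
52: right child of 41 (depth 4)
21: left child of 32 (depth 2)
66: right child of 65 (depth 3)
25: right child of 21 (depth 3)
28: right child of 25 (depth 4)
63: left child of 65 (depth 3)
49: left child of 52 (depth 5)
31: right child of 28 (depth 5)
64: right child of 63 (depth 4)
26: left child of 28 (depth 5)
44: left child of 49 (depth 6)
29: left child of 31 (depth 6)
24: left child of 25 (depth 4)
33: right child of 32 (depth 2)
40: left child of 41 (depth 4)
43: left child of 44 (depth 7)

35 32 59 21 33 57 65 25 41 63 66 24 28 40 52 64 26 31 49 29 44 43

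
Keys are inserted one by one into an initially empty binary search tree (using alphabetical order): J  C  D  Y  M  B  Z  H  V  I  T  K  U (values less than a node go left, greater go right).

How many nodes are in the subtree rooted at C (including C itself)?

J: root
C: left child of J (depth 1)
D: right child of C (depth 2)
Y: right child of J (depth 1)
M: left child of Y (depth 2)
B: left child of C (depth 2)
Z: right child of Y (depth 2)
H: right child of D (depth 3)
V: right child of M (depth 3)
I: right child of H (depth 4)
T: left child of V (depth 4)
K: left child of M (depth 3)
U: right child of T (depth 5)

Subtree rooted at C contains: C, B, D, H, I — 5 nodes.

5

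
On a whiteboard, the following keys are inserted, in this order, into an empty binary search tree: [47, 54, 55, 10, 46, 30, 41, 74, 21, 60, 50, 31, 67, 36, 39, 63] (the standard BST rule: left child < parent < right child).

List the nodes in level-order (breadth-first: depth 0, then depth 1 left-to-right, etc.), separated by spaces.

47 10 54 46 50 55 30 74 21 41 60 31 67 36 63 39

47: root
54: right child of 47 (depth 1)
55: right child of 54 (depth 2)
10: left child of 47 (depth 1)
46: right child of 10 (depth 2)
30: left child of 46 (depth 3)
41: right child of 30 (depth 4)
74: right child of 55 (depth 3)
21: left child of 30 (depth 4)
60: left child of 74 (depth 4)
50: left child of 54 (depth 2)
31: left child of 41 (depth 5)
67: right child of 60 (depth 5)
36: right child of 31 (depth 6)
39: right child of 36 (depth 7)
63: left child of 67 (depth 6)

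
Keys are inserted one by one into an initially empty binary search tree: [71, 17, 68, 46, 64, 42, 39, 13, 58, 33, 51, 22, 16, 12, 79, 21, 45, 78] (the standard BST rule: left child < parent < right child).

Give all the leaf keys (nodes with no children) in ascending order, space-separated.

71: root
17: left child of 71 (depth 1)
68: right child of 17 (depth 2)
46: left child of 68 (depth 3)
64: right child of 46 (depth 4)
42: left child of 46 (depth 4)
39: left child of 42 (depth 5)
13: left child of 17 (depth 2)
58: left child of 64 (depth 5)
33: left child of 39 (depth 6)
51: left child of 58 (depth 6)
22: left child of 33 (depth 7)
16: right child of 13 (depth 3)
12: left child of 13 (depth 3)
79: right child of 71 (depth 1)
21: left child of 22 (depth 8)
45: right child of 42 (depth 5)
78: left child of 79 (depth 2)

12 16 21 45 51 78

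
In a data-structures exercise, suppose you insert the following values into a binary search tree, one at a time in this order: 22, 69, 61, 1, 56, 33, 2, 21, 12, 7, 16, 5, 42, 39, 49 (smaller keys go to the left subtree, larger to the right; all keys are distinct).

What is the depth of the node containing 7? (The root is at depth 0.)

Resulting structure (node: left, right):
  22: L=1, R=69
  69: L=61, R=–
  61: L=56, R=–
  1: L=–, R=2
  56: L=33, R=–
  33: L=–, R=42
  2: L=–, R=21
  21: L=12, R=–
  12: L=7, R=16
  7: L=5, R=–
  16: L=–, R=–
  5: L=–, R=–
  42: L=39, R=49
  39: L=–, R=–
  49: L=–, R=–

Path to 7: 22 → 1 → 2 → 21 → 12 → 7, which is 5 edges.

5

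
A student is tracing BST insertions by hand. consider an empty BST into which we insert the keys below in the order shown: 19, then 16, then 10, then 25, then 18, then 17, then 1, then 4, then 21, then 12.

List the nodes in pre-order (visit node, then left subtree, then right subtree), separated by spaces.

19 16 10 1 4 12 18 17 25 21

19: root
16: left child of 19 (depth 1)
10: left child of 16 (depth 2)
25: right child of 19 (depth 1)
18: right child of 16 (depth 2)
17: left child of 18 (depth 3)
1: left child of 10 (depth 3)
4: right child of 1 (depth 4)
21: left child of 25 (depth 2)
12: right child of 10 (depth 3)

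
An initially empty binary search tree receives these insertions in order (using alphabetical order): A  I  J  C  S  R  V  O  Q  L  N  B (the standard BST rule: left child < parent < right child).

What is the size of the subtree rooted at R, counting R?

5

Resulting structure (node: left, right):
  A: L=–, R=I
  I: L=C, R=J
  J: L=–, R=S
  C: L=B, R=–
  S: L=R, R=V
  R: L=O, R=–
  V: L=–, R=–
  O: L=L, R=Q
  Q: L=–, R=–
  L: L=–, R=N
  N: L=–, R=–
  B: L=–, R=–

Subtree rooted at R contains: R, O, L, N, Q — 5 nodes.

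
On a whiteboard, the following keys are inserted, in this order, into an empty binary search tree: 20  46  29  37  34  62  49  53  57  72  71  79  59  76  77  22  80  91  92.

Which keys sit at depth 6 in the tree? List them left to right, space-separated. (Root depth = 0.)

59 77 91

20: root
46: right child of 20 (depth 1)
29: left child of 46 (depth 2)
37: right child of 29 (depth 3)
34: left child of 37 (depth 4)
62: right child of 46 (depth 2)
49: left child of 62 (depth 3)
53: right child of 49 (depth 4)
57: right child of 53 (depth 5)
72: right child of 62 (depth 3)
71: left child of 72 (depth 4)
79: right child of 72 (depth 4)
59: right child of 57 (depth 6)
76: left child of 79 (depth 5)
77: right child of 76 (depth 6)
22: left child of 29 (depth 3)
80: right child of 79 (depth 5)
91: right child of 80 (depth 6)
92: right child of 91 (depth 7)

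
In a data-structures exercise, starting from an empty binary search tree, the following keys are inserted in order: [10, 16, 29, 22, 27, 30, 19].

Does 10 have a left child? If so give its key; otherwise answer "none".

none

Insert 10: tree is empty, so 10 becomes the root.
Insert 16: 16 > 10 → go right. Place as right child of 10.
Insert 29: 29 > 10 → go right; 29 > 16 → go right. Place as right child of 16.
Insert 22: 22 > 10 → go right; 22 > 16 → go right; 22 < 29 → go left. Place as left child of 29.
Insert 27: 27 > 10 → go right; 27 > 16 → go right; 27 < 29 → go left; 27 > 22 → go right. Place as right child of 22.
Insert 30: 30 > 10 → go right; 30 > 16 → go right; 30 > 29 → go right. Place as right child of 29.
Insert 19: 19 > 10 → go right; 19 > 16 → go right; 19 < 29 → go left; 19 < 22 → go left. Place as left child of 22.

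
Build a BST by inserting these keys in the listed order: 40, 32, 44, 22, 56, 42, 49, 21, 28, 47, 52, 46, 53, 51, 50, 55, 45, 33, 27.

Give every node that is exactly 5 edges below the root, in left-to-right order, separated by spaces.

46 51 53

Insert 40: tree is empty, so 40 becomes the root.
Insert 32: 32 < 40 → go left. Place as left child of 40.
Insert 44: 44 > 40 → go right. Place as right child of 40.
Insert 22: 22 < 40 → go left; 22 < 32 → go left. Place as left child of 32.
Insert 56: 56 > 40 → go right; 56 > 44 → go right. Place as right child of 44.
Insert 42: 42 > 40 → go right; 42 < 44 → go left. Place as left child of 44.
Insert 49: 49 > 40 → go right; 49 > 44 → go right; 49 < 56 → go left. Place as left child of 56.
Insert 21: 21 < 40 → go left; 21 < 32 → go left; 21 < 22 → go left. Place as left child of 22.
Insert 28: 28 < 40 → go left; 28 < 32 → go left; 28 > 22 → go right. Place as right child of 22.
Insert 47: 47 > 40 → go right; 47 > 44 → go right; 47 < 56 → go left; 47 < 49 → go left. Place as left child of 49.
Insert 52: 52 > 40 → go right; 52 > 44 → go right; 52 < 56 → go left; 52 > 49 → go right. Place as right child of 49.
Insert 46: 46 > 40 → go right; 46 > 44 → go right; 46 < 56 → go left; 46 < 49 → go left; 46 < 47 → go left. Place as left child of 47.
Insert 53: 53 > 40 → go right; 53 > 44 → go right; 53 < 56 → go left; 53 > 49 → go right; 53 > 52 → go right. Place as right child of 52.
Insert 51: 51 > 40 → go right; 51 > 44 → go right; 51 < 56 → go left; 51 > 49 → go right; 51 < 52 → go left. Place as left child of 52.
Insert 50: 50 > 40 → go right; 50 > 44 → go right; 50 < 56 → go left; 50 > 49 → go right; 50 < 52 → go left; 50 < 51 → go left. Place as left child of 51.
Insert 55: 55 > 40 → go right; 55 > 44 → go right; 55 < 56 → go left; 55 > 49 → go right; 55 > 52 → go right; 55 > 53 → go right. Place as right child of 53.
Insert 45: 45 > 40 → go right; 45 > 44 → go right; 45 < 56 → go left; 45 < 49 → go left; 45 < 47 → go left; 45 < 46 → go left. Place as left child of 46.
Insert 33: 33 < 40 → go left; 33 > 32 → go right. Place as right child of 32.
Insert 27: 27 < 40 → go left; 27 < 32 → go left; 27 > 22 → go right; 27 < 28 → go left. Place as left child of 28.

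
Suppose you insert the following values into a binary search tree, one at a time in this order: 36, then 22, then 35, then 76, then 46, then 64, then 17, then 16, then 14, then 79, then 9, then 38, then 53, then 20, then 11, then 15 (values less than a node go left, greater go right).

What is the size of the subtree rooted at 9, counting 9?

36: root
22: left child of 36 (depth 1)
35: right child of 22 (depth 2)
76: right child of 36 (depth 1)
46: left child of 76 (depth 2)
64: right child of 46 (depth 3)
17: left child of 22 (depth 2)
16: left child of 17 (depth 3)
14: left child of 16 (depth 4)
79: right child of 76 (depth 2)
9: left child of 14 (depth 5)
38: left child of 46 (depth 3)
53: left child of 64 (depth 4)
20: right child of 17 (depth 3)
11: right child of 9 (depth 6)
15: right child of 14 (depth 5)

Subtree rooted at 9 contains: 9, 11 — 2 nodes.

2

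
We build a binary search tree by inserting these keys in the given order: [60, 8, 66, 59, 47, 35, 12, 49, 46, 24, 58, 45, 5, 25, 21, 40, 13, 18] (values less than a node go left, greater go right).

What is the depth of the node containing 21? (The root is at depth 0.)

7

Insert 60: tree is empty, so 60 becomes the root.
Insert 8: 8 < 60 → go left. Place as left child of 60.
Insert 66: 66 > 60 → go right. Place as right child of 60.
Insert 59: 59 < 60 → go left; 59 > 8 → go right. Place as right child of 8.
Insert 47: 47 < 60 → go left; 47 > 8 → go right; 47 < 59 → go left. Place as left child of 59.
Insert 35: 35 < 60 → go left; 35 > 8 → go right; 35 < 59 → go left; 35 < 47 → go left. Place as left child of 47.
Insert 12: 12 < 60 → go left; 12 > 8 → go right; 12 < 59 → go left; 12 < 47 → go left; 12 < 35 → go left. Place as left child of 35.
Insert 49: 49 < 60 → go left; 49 > 8 → go right; 49 < 59 → go left; 49 > 47 → go right. Place as right child of 47.
Insert 46: 46 < 60 → go left; 46 > 8 → go right; 46 < 59 → go left; 46 < 47 → go left; 46 > 35 → go right. Place as right child of 35.
Insert 24: 24 < 60 → go left; 24 > 8 → go right; 24 < 59 → go left; 24 < 47 → go left; 24 < 35 → go left; 24 > 12 → go right. Place as right child of 12.
Insert 58: 58 < 60 → go left; 58 > 8 → go right; 58 < 59 → go left; 58 > 47 → go right; 58 > 49 → go right. Place as right child of 49.
Insert 45: 45 < 60 → go left; 45 > 8 → go right; 45 < 59 → go left; 45 < 47 → go left; 45 > 35 → go right; 45 < 46 → go left. Place as left child of 46.
Insert 5: 5 < 60 → go left; 5 < 8 → go left. Place as left child of 8.
Insert 25: 25 < 60 → go left; 25 > 8 → go right; 25 < 59 → go left; 25 < 47 → go left; 25 < 35 → go left; 25 > 12 → go right; 25 > 24 → go right. Place as right child of 24.
Insert 21: 21 < 60 → go left; 21 > 8 → go right; 21 < 59 → go left; 21 < 47 → go left; 21 < 35 → go left; 21 > 12 → go right; 21 < 24 → go left. Place as left child of 24.
Insert 40: 40 < 60 → go left; 40 > 8 → go right; 40 < 59 → go left; 40 < 47 → go left; 40 > 35 → go right; 40 < 46 → go left; 40 < 45 → go left. Place as left child of 45.
Insert 13: 13 < 60 → go left; 13 > 8 → go right; 13 < 59 → go left; 13 < 47 → go left; 13 < 35 → go left; 13 > 12 → go right; 13 < 24 → go left; 13 < 21 → go left. Place as left child of 21.
Insert 18: 18 < 60 → go left; 18 > 8 → go right; 18 < 59 → go left; 18 < 47 → go left; 18 < 35 → go left; 18 > 12 → go right; 18 < 24 → go left; 18 < 21 → go left; 18 > 13 → go right. Place as right child of 13.

Path to 21: 60 → 8 → 59 → 47 → 35 → 12 → 24 → 21, which is 7 edges.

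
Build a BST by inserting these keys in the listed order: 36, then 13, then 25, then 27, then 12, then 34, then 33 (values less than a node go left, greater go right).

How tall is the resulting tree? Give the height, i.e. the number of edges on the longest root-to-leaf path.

5

Insert 36: tree is empty, so 36 becomes the root.
Insert 13: 13 < 36 → go left. Place as left child of 36.
Insert 25: 25 < 36 → go left; 25 > 13 → go right. Place as right child of 13.
Insert 27: 27 < 36 → go left; 27 > 13 → go right; 27 > 25 → go right. Place as right child of 25.
Insert 12: 12 < 36 → go left; 12 < 13 → go left. Place as left child of 13.
Insert 34: 34 < 36 → go left; 34 > 13 → go right; 34 > 25 → go right; 34 > 27 → go right. Place as right child of 27.
Insert 33: 33 < 36 → go left; 33 > 13 → go right; 33 > 25 → go right; 33 > 27 → go right; 33 < 34 → go left. Place as left child of 34.

The deepest node is 33 at depth 5.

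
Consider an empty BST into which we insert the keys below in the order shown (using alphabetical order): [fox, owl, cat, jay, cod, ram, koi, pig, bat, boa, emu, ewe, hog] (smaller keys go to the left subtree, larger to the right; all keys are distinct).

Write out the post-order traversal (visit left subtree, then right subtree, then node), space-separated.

boa bat ewe emu cod cat hog koi jay pig ram owl fox

fox: root
owl: right child of fox (depth 1)
cat: left child of fox (depth 1)
jay: left child of owl (depth 2)
cod: right child of cat (depth 2)
ram: right child of owl (depth 2)
koi: right child of jay (depth 3)
pig: left child of ram (depth 3)
bat: left child of cat (depth 2)
boa: right child of bat (depth 3)
emu: right child of cod (depth 3)
ewe: right child of emu (depth 4)
hog: left child of jay (depth 3)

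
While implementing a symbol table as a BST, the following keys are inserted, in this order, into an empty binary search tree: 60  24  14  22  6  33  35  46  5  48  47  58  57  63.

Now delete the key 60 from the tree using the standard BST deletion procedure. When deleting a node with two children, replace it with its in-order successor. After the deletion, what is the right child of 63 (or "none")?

none

60: root
24: left child of 60 (depth 1)
14: left child of 24 (depth 2)
22: right child of 14 (depth 3)
6: left child of 14 (depth 3)
33: right child of 24 (depth 2)
35: right child of 33 (depth 3)
46: right child of 35 (depth 4)
5: left child of 6 (depth 4)
48: right child of 46 (depth 5)
47: left child of 48 (depth 6)
58: right child of 48 (depth 6)
57: left child of 58 (depth 7)
63: right child of 60 (depth 1)

Delete 60 (two children — replace with in-order successor).
After deletion, 63's right child: none.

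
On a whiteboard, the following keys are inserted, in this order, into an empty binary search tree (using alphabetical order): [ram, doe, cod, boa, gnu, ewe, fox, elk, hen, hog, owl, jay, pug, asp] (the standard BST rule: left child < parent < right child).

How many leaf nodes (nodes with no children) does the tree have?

Resulting structure (node: left, right):
  ram: L=doe, R=–
  doe: L=cod, R=gnu
  cod: L=boa, R=–
  boa: L=asp, R=–
  gnu: L=ewe, R=hen
  ewe: L=elk, R=fox
  fox: L=–, R=–
  elk: L=–, R=–
  hen: L=–, R=hog
  hog: L=–, R=owl
  owl: L=jay, R=pug
  jay: L=–, R=–
  pug: L=–, R=–
  asp: L=–, R=–

Leaves: asp, elk, fox, jay, pug — 5 in total.

5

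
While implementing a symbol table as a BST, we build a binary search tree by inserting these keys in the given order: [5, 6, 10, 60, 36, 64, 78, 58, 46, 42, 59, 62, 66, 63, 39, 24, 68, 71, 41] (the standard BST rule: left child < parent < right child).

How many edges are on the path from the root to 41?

5: root
6: right child of 5 (depth 1)
10: right child of 6 (depth 2)
60: right child of 10 (depth 3)
36: left child of 60 (depth 4)
64: right child of 60 (depth 4)
78: right child of 64 (depth 5)
58: right child of 36 (depth 5)
46: left child of 58 (depth 6)
42: left child of 46 (depth 7)
59: right child of 58 (depth 6)
62: left child of 64 (depth 5)
66: left child of 78 (depth 6)
63: right child of 62 (depth 6)
39: left child of 42 (depth 8)
24: left child of 36 (depth 5)
68: right child of 66 (depth 7)
71: right child of 68 (depth 8)
41: right child of 39 (depth 9)

Path to 41: 5 → 6 → 10 → 60 → 36 → 58 → 46 → 42 → 39 → 41, which is 9 edges.

9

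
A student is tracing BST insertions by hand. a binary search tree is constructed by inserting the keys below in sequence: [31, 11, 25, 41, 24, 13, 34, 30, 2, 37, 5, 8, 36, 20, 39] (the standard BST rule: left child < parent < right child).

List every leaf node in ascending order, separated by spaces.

8 20 30 36 39

31: root
11: left child of 31 (depth 1)
25: right child of 11 (depth 2)
41: right child of 31 (depth 1)
24: left child of 25 (depth 3)
13: left child of 24 (depth 4)
34: left child of 41 (depth 2)
30: right child of 25 (depth 3)
2: left child of 11 (depth 2)
37: right child of 34 (depth 3)
5: right child of 2 (depth 3)
8: right child of 5 (depth 4)
36: left child of 37 (depth 4)
20: right child of 13 (depth 5)
39: right child of 37 (depth 4)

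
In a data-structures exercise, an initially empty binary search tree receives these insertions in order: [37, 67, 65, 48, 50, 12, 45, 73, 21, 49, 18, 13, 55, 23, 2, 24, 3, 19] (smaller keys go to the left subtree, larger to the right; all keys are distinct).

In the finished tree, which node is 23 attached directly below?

21

Insert 37: tree is empty, so 37 becomes the root.
Insert 67: 67 > 37 → go right. Place as right child of 37.
Insert 65: 65 > 37 → go right; 65 < 67 → go left. Place as left child of 67.
Insert 48: 48 > 37 → go right; 48 < 67 → go left; 48 < 65 → go left. Place as left child of 65.
Insert 50: 50 > 37 → go right; 50 < 67 → go left; 50 < 65 → go left; 50 > 48 → go right. Place as right child of 48.
Insert 12: 12 < 37 → go left. Place as left child of 37.
Insert 45: 45 > 37 → go right; 45 < 67 → go left; 45 < 65 → go left; 45 < 48 → go left. Place as left child of 48.
Insert 73: 73 > 37 → go right; 73 > 67 → go right. Place as right child of 67.
Insert 21: 21 < 37 → go left; 21 > 12 → go right. Place as right child of 12.
Insert 49: 49 > 37 → go right; 49 < 67 → go left; 49 < 65 → go left; 49 > 48 → go right; 49 < 50 → go left. Place as left child of 50.
Insert 18: 18 < 37 → go left; 18 > 12 → go right; 18 < 21 → go left. Place as left child of 21.
Insert 13: 13 < 37 → go left; 13 > 12 → go right; 13 < 21 → go left; 13 < 18 → go left. Place as left child of 18.
Insert 55: 55 > 37 → go right; 55 < 67 → go left; 55 < 65 → go left; 55 > 48 → go right; 55 > 50 → go right. Place as right child of 50.
Insert 23: 23 < 37 → go left; 23 > 12 → go right; 23 > 21 → go right. Place as right child of 21.
Insert 2: 2 < 37 → go left; 2 < 12 → go left. Place as left child of 12.
Insert 24: 24 < 37 → go left; 24 > 12 → go right; 24 > 21 → go right; 24 > 23 → go right. Place as right child of 23.
Insert 3: 3 < 37 → go left; 3 < 12 → go left; 3 > 2 → go right. Place as right child of 2.
Insert 19: 19 < 37 → go left; 19 > 12 → go right; 19 < 21 → go left; 19 > 18 → go right. Place as right child of 18.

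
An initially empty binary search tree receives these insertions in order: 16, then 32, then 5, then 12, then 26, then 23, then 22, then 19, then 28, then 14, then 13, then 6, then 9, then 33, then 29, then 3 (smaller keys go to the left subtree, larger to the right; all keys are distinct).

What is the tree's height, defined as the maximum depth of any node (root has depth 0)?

16: root
32: right child of 16 (depth 1)
5: left child of 16 (depth 1)
12: right child of 5 (depth 2)
26: left child of 32 (depth 2)
23: left child of 26 (depth 3)
22: left child of 23 (depth 4)
19: left child of 22 (depth 5)
28: right child of 26 (depth 3)
14: right child of 12 (depth 3)
13: left child of 14 (depth 4)
6: left child of 12 (depth 3)
9: right child of 6 (depth 4)
33: right child of 32 (depth 2)
29: right child of 28 (depth 4)
3: left child of 5 (depth 2)

The deepest node is 19 at depth 5.

5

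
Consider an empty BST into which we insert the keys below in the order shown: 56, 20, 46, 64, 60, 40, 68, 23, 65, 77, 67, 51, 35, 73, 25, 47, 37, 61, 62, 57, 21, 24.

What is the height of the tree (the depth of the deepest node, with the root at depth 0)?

7

56: root
20: left child of 56 (depth 1)
46: right child of 20 (depth 2)
64: right child of 56 (depth 1)
60: left child of 64 (depth 2)
40: left child of 46 (depth 3)
68: right child of 64 (depth 2)
23: left child of 40 (depth 4)
65: left child of 68 (depth 3)
77: right child of 68 (depth 3)
67: right child of 65 (depth 4)
51: right child of 46 (depth 3)
35: right child of 23 (depth 5)
73: left child of 77 (depth 4)
25: left child of 35 (depth 6)
47: left child of 51 (depth 4)
37: right child of 35 (depth 6)
61: right child of 60 (depth 3)
62: right child of 61 (depth 4)
57: left child of 60 (depth 3)
21: left child of 23 (depth 5)
24: left child of 25 (depth 7)

The deepest node is 24 at depth 7.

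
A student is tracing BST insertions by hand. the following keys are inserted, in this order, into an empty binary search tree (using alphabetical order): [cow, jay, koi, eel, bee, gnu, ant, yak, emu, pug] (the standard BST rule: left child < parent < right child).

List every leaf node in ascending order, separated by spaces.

cow: root
jay: right child of cow (depth 1)
koi: right child of jay (depth 2)
eel: left child of jay (depth 2)
bee: left child of cow (depth 1)
gnu: right child of eel (depth 3)
ant: left child of bee (depth 2)
yak: right child of koi (depth 3)
emu: left child of gnu (depth 4)
pug: left child of yak (depth 4)

ant emu pug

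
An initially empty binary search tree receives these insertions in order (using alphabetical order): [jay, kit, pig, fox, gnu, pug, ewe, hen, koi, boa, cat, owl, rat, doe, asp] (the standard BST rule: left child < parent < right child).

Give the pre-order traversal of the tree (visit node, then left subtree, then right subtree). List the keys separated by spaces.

jay: root
kit: right child of jay (depth 1)
pig: right child of kit (depth 2)
fox: left child of jay (depth 1)
gnu: right child of fox (depth 2)
pug: right child of pig (depth 3)
ewe: left child of fox (depth 2)
hen: right child of gnu (depth 3)
koi: left child of pig (depth 3)
boa: left child of ewe (depth 3)
cat: right child of boa (depth 4)
owl: right child of koi (depth 4)
rat: right child of pug (depth 4)
doe: right child of cat (depth 5)
asp: left child of boa (depth 4)

jay fox ewe boa asp cat doe gnu hen kit pig koi owl pug rat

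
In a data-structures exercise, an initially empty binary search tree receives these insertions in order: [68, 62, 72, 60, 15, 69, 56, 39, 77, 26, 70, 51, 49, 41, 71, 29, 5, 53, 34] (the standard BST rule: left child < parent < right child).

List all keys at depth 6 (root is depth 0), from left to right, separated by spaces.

68: root
62: left child of 68 (depth 1)
72: right child of 68 (depth 1)
60: left child of 62 (depth 2)
15: left child of 60 (depth 3)
69: left child of 72 (depth 2)
56: right child of 15 (depth 4)
39: left child of 56 (depth 5)
77: right child of 72 (depth 2)
26: left child of 39 (depth 6)
70: right child of 69 (depth 3)
51: right child of 39 (depth 6)
49: left child of 51 (depth 7)
41: left child of 49 (depth 8)
71: right child of 70 (depth 4)
29: right child of 26 (depth 7)
5: left child of 15 (depth 4)
53: right child of 51 (depth 7)
34: right child of 29 (depth 8)

26 51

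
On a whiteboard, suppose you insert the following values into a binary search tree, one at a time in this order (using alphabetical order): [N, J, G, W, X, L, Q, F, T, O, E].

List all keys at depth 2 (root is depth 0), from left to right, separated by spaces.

Insert N: tree is empty, so N becomes the root.
Insert J: J < N → go left. Place as left child of N.
Insert G: G < N → go left; G < J → go left. Place as left child of J.
Insert W: W > N → go right. Place as right child of N.
Insert X: X > N → go right; X > W → go right. Place as right child of W.
Insert L: L < N → go left; L > J → go right. Place as right child of J.
Insert Q: Q > N → go right; Q < W → go left. Place as left child of W.
Insert F: F < N → go left; F < J → go left; F < G → go left. Place as left child of G.
Insert T: T > N → go right; T < W → go left; T > Q → go right. Place as right child of Q.
Insert O: O > N → go right; O < W → go left; O < Q → go left. Place as left child of Q.
Insert E: E < N → go left; E < J → go left; E < G → go left; E < F → go left. Place as left child of F.

G L Q X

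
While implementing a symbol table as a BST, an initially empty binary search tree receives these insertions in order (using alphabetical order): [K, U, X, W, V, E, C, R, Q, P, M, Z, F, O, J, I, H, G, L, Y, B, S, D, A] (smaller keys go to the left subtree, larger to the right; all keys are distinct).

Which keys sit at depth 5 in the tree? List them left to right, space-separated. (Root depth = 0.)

H M

K: root
U: right child of K (depth 1)
X: right child of U (depth 2)
W: left child of X (depth 3)
V: left child of W (depth 4)
E: left child of K (depth 1)
C: left child of E (depth 2)
R: left child of U (depth 2)
Q: left child of R (depth 3)
P: left child of Q (depth 4)
M: left child of P (depth 5)
Z: right child of X (depth 3)
F: right child of E (depth 2)
O: right child of M (depth 6)
J: right child of F (depth 3)
I: left child of J (depth 4)
H: left child of I (depth 5)
G: left child of H (depth 6)
L: left child of M (depth 6)
Y: left child of Z (depth 4)
B: left child of C (depth 3)
S: right child of R (depth 3)
D: right child of C (depth 3)
A: left child of B (depth 4)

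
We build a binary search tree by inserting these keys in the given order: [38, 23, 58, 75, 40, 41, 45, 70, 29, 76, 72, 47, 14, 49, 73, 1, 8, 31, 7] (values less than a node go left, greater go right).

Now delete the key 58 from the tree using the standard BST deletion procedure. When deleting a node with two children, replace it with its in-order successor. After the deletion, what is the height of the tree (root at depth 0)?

38: root
23: left child of 38 (depth 1)
58: right child of 38 (depth 1)
75: right child of 58 (depth 2)
40: left child of 58 (depth 2)
41: right child of 40 (depth 3)
45: right child of 41 (depth 4)
70: left child of 75 (depth 3)
29: right child of 23 (depth 2)
76: right child of 75 (depth 3)
72: right child of 70 (depth 4)
47: right child of 45 (depth 5)
14: left child of 23 (depth 2)
49: right child of 47 (depth 6)
73: right child of 72 (depth 5)
1: left child of 14 (depth 3)
8: right child of 1 (depth 4)
31: right child of 29 (depth 3)
7: left child of 8 (depth 5)

Delete 58 (two children — replace with in-order successor).
After deletion, deepest node is 49 at depth 6.

6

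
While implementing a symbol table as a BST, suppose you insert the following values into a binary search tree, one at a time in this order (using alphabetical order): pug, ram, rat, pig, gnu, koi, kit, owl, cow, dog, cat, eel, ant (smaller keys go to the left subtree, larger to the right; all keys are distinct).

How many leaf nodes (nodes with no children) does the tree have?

5

pug: root
ram: right child of pug (depth 1)
rat: right child of ram (depth 2)
pig: left child of pug (depth 1)
gnu: left child of pig (depth 2)
koi: right child of gnu (depth 3)
kit: left child of koi (depth 4)
owl: right child of koi (depth 4)
cow: left child of gnu (depth 3)
dog: right child of cow (depth 4)
cat: left child of cow (depth 4)
eel: right child of dog (depth 5)
ant: left child of cat (depth 5)

Leaves: ant, eel, kit, owl, rat — 5 in total.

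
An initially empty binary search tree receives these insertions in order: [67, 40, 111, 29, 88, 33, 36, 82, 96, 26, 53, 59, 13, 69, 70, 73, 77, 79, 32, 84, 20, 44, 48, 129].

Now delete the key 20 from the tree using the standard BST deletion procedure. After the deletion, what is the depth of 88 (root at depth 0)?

Insert 67: tree is empty, so 67 becomes the root.
Insert 40: 40 < 67 → go left. Place as left child of 67.
Insert 111: 111 > 67 → go right. Place as right child of 67.
Insert 29: 29 < 67 → go left; 29 < 40 → go left. Place as left child of 40.
Insert 88: 88 > 67 → go right; 88 < 111 → go left. Place as left child of 111.
Insert 33: 33 < 67 → go left; 33 < 40 → go left; 33 > 29 → go right. Place as right child of 29.
Insert 36: 36 < 67 → go left; 36 < 40 → go left; 36 > 29 → go right; 36 > 33 → go right. Place as right child of 33.
Insert 82: 82 > 67 → go right; 82 < 111 → go left; 82 < 88 → go left. Place as left child of 88.
Insert 96: 96 > 67 → go right; 96 < 111 → go left; 96 > 88 → go right. Place as right child of 88.
Insert 26: 26 < 67 → go left; 26 < 40 → go left; 26 < 29 → go left. Place as left child of 29.
Insert 53: 53 < 67 → go left; 53 > 40 → go right. Place as right child of 40.
Insert 59: 59 < 67 → go left; 59 > 40 → go right; 59 > 53 → go right. Place as right child of 53.
Insert 13: 13 < 67 → go left; 13 < 40 → go left; 13 < 29 → go left; 13 < 26 → go left. Place as left child of 26.
Insert 69: 69 > 67 → go right; 69 < 111 → go left; 69 < 88 → go left; 69 < 82 → go left. Place as left child of 82.
Insert 70: 70 > 67 → go right; 70 < 111 → go left; 70 < 88 → go left; 70 < 82 → go left; 70 > 69 → go right. Place as right child of 69.
Insert 73: 73 > 67 → go right; 73 < 111 → go left; 73 < 88 → go left; 73 < 82 → go left; 73 > 69 → go right; 73 > 70 → go right. Place as right child of 70.
Insert 77: 77 > 67 → go right; 77 < 111 → go left; 77 < 88 → go left; 77 < 82 → go left; 77 > 69 → go right; 77 > 70 → go right; 77 > 73 → go right. Place as right child of 73.
Insert 79: 79 > 67 → go right; 79 < 111 → go left; 79 < 88 → go left; 79 < 82 → go left; 79 > 69 → go right; 79 > 70 → go right; 79 > 73 → go right; 79 > 77 → go right. Place as right child of 77.
Insert 32: 32 < 67 → go left; 32 < 40 → go left; 32 > 29 → go right; 32 < 33 → go left. Place as left child of 33.
Insert 84: 84 > 67 → go right; 84 < 111 → go left; 84 < 88 → go left; 84 > 82 → go right. Place as right child of 82.
Insert 20: 20 < 67 → go left; 20 < 40 → go left; 20 < 29 → go left; 20 < 26 → go left; 20 > 13 → go right. Place as right child of 13.
Insert 44: 44 < 67 → go left; 44 > 40 → go right; 44 < 53 → go left. Place as left child of 53.
Insert 48: 48 < 67 → go left; 48 > 40 → go right; 48 < 53 → go left; 48 > 44 → go right. Place as right child of 44.
Insert 129: 129 > 67 → go right; 129 > 111 → go right. Place as right child of 111.

Delete 20 (at most one child — splice it out).
After deletion, path to 88: 67 → 111 → 88.

2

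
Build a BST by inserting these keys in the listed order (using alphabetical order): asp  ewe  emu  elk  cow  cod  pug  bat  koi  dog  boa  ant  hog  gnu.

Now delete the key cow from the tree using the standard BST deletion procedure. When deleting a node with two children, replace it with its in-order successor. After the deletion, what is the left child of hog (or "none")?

asp: root
ewe: right child of asp (depth 1)
emu: left child of ewe (depth 2)
elk: left child of emu (depth 3)
cow: left child of elk (depth 4)
cod: left child of cow (depth 5)
pug: right child of ewe (depth 2)
bat: left child of cod (depth 6)
koi: left child of pug (depth 3)
dog: right child of cow (depth 5)
boa: right child of bat (depth 7)
ant: left child of asp (depth 1)
hog: left child of koi (depth 4)
gnu: left child of hog (depth 5)

Delete cow (two children — replace with in-order successor).
After deletion, hog's left child: gnu.

gnu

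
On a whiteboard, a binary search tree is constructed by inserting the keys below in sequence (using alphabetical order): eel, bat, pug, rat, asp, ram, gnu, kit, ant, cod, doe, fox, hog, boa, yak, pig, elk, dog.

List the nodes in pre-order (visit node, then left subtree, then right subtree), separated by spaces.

Insert eel: tree is empty, so eel becomes the root.
Insert bat: bat < eel → go left. Place as left child of eel.
Insert pug: pug > eel → go right. Place as right child of eel.
Insert rat: rat > eel → go right; rat > pug → go right. Place as right child of pug.
Insert asp: asp < eel → go left; asp < bat → go left. Place as left child of bat.
Insert ram: ram > eel → go right; ram > pug → go right; ram < rat → go left. Place as left child of rat.
Insert gnu: gnu > eel → go right; gnu < pug → go left. Place as left child of pug.
Insert kit: kit > eel → go right; kit < pug → go left; kit > gnu → go right. Place as right child of gnu.
Insert ant: ant < eel → go left; ant < bat → go left; ant < asp → go left. Place as left child of asp.
Insert cod: cod < eel → go left; cod > bat → go right. Place as right child of bat.
Insert doe: doe < eel → go left; doe > bat → go right; doe > cod → go right. Place as right child of cod.
Insert fox: fox > eel → go right; fox < pug → go left; fox < gnu → go left. Place as left child of gnu.
Insert hog: hog > eel → go right; hog < pug → go left; hog > gnu → go right; hog < kit → go left. Place as left child of kit.
Insert boa: boa < eel → go left; boa > bat → go right; boa < cod → go left. Place as left child of cod.
Insert yak: yak > eel → go right; yak > pug → go right; yak > rat → go right. Place as right child of rat.
Insert pig: pig > eel → go right; pig < pug → go left; pig > gnu → go right; pig > kit → go right. Place as right child of kit.
Insert elk: elk > eel → go right; elk < pug → go left; elk < gnu → go left; elk < fox → go left. Place as left child of fox.
Insert dog: dog < eel → go left; dog > bat → go right; dog > cod → go right; dog > doe → go right. Place as right child of doe.

eel bat asp ant cod boa doe dog pug gnu fox elk kit hog pig rat ram yak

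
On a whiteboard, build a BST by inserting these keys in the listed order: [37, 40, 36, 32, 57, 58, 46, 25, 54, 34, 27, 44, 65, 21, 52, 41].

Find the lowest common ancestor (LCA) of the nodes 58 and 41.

37: root
40: right child of 37 (depth 1)
36: left child of 37 (depth 1)
32: left child of 36 (depth 2)
57: right child of 40 (depth 2)
58: right child of 57 (depth 3)
46: left child of 57 (depth 3)
25: left child of 32 (depth 3)
54: right child of 46 (depth 4)
34: right child of 32 (depth 3)
27: right child of 25 (depth 4)
44: left child of 46 (depth 4)
65: right child of 58 (depth 4)
21: left child of 25 (depth 4)
52: left child of 54 (depth 5)
41: left child of 44 (depth 5)

Path to 58: 37 → 40 → 57 → 58
Path to 41: 37 → 40 → 57 → 46 → 44 → 41
The paths share a prefix ending at 57, then split left and right.

57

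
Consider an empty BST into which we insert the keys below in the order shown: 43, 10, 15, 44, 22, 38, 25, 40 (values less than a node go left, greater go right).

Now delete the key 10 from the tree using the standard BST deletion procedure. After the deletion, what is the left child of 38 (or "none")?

Insert 43: tree is empty, so 43 becomes the root.
Insert 10: 10 < 43 → go left. Place as left child of 43.
Insert 15: 15 < 43 → go left; 15 > 10 → go right. Place as right child of 10.
Insert 44: 44 > 43 → go right. Place as right child of 43.
Insert 22: 22 < 43 → go left; 22 > 10 → go right; 22 > 15 → go right. Place as right child of 15.
Insert 38: 38 < 43 → go left; 38 > 10 → go right; 38 > 15 → go right; 38 > 22 → go right. Place as right child of 22.
Insert 25: 25 < 43 → go left; 25 > 10 → go right; 25 > 15 → go right; 25 > 22 → go right; 25 < 38 → go left. Place as left child of 38.
Insert 40: 40 < 43 → go left; 40 > 10 → go right; 40 > 15 → go right; 40 > 22 → go right; 40 > 38 → go right. Place as right child of 38.

Delete 10 (at most one child — splice it out).
After deletion, 38's left child: 25.

25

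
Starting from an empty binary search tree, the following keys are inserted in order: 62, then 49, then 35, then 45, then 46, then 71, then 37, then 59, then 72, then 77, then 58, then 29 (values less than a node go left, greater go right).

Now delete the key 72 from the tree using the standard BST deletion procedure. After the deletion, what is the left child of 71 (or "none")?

none

Resulting structure (node: left, right):
  62: L=49, R=71
  49: L=35, R=59
  35: L=29, R=45
  45: L=37, R=46
  46: L=–, R=–
  71: L=–, R=72
  37: L=–, R=–
  59: L=58, R=–
  72: L=–, R=77
  77: L=–, R=–
  58: L=–, R=–
  29: L=–, R=–

Delete 72 (at most one child — splice it out).
After deletion, 71's left child: none.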